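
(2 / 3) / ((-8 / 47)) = -47 / 12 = -3.92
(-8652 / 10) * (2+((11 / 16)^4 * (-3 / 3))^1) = -251840253 / 163840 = -1537.11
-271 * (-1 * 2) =542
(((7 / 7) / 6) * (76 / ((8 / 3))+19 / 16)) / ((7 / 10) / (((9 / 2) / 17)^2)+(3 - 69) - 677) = -64125 / 9499808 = -0.01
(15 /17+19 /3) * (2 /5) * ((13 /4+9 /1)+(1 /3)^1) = 27784 /765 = 36.32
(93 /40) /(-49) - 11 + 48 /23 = -403939 /45080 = -8.96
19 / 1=19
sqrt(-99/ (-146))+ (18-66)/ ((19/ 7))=-336/ 19+ 3* sqrt(1606)/ 146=-16.86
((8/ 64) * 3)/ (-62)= -3/ 496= -0.01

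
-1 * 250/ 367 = -250/ 367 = -0.68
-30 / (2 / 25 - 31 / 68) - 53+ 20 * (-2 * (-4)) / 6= 3797 / 71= 53.48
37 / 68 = 0.54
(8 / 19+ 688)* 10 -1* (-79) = 132301 / 19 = 6963.21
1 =1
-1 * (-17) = 17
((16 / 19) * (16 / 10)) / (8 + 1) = 128 / 855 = 0.15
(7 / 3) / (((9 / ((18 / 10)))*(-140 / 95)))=-19 / 60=-0.32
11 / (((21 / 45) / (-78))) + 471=-9573 / 7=-1367.57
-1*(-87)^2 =-7569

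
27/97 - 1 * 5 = -458/97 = -4.72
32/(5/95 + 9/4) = 2432/175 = 13.90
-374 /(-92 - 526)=187 /309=0.61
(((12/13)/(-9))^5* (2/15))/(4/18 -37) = 0.00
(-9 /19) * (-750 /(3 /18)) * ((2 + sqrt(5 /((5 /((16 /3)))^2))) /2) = 40500 /19 + 21600 * sqrt(5) /19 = 4673.64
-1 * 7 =-7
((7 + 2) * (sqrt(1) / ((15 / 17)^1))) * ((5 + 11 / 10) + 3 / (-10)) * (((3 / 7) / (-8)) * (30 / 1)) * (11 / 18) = -16269 / 280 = -58.10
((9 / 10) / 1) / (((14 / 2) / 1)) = 9 / 70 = 0.13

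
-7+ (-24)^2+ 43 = 612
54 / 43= 1.26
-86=-86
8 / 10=4 / 5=0.80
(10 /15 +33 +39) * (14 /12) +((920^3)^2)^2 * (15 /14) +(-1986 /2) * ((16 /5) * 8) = 124087405833522756609638399999992019153 /315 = 393928272487373830506788600000000000.00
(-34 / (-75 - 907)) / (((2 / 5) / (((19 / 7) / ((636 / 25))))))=40375 / 4371864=0.01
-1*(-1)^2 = -1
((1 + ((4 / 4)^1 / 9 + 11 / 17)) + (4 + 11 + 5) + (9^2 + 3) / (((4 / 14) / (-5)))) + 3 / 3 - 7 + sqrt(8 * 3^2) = -222499 / 153 + 6 * sqrt(2) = -1445.76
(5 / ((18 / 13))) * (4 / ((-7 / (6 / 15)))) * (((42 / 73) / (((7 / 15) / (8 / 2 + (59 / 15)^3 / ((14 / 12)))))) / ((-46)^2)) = -11498708 / 425752425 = -0.03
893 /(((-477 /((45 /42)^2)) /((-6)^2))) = -77.37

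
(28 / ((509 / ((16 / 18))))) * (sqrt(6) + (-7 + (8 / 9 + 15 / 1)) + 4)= 224 * sqrt(6) / 4581 + 25984 / 41229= 0.75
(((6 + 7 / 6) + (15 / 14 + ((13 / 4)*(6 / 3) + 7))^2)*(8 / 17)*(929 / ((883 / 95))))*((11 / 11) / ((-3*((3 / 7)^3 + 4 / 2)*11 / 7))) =-1053.49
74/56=37/28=1.32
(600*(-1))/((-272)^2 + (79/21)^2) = -52920/6526637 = -0.01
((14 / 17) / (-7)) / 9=-2 / 153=-0.01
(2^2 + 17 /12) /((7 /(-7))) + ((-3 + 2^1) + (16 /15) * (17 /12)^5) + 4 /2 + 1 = 622817 /233280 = 2.67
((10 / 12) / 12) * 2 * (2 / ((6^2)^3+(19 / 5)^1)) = 25 / 4199382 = 0.00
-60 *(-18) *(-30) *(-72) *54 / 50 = 2519424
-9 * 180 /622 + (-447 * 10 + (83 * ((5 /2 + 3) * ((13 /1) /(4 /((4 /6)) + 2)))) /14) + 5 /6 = -923490623 /208992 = -4418.78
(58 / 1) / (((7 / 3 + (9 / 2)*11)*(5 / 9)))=3132 / 1555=2.01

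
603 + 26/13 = 605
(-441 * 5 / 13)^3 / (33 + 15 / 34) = -121502004750 / 832663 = -145919.78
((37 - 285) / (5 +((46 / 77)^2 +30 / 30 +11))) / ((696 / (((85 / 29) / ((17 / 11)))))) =-10108945 / 259639407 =-0.04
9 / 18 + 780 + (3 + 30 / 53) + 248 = 1032.07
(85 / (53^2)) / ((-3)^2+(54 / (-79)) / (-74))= 248455 / 73972206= 0.00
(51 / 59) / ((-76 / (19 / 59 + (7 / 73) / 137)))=-2428008 / 661456139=-0.00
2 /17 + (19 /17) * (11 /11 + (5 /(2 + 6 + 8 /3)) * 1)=957 /544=1.76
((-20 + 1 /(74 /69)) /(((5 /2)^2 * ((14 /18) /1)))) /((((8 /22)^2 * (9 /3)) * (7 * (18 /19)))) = -3243889 /2175600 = -1.49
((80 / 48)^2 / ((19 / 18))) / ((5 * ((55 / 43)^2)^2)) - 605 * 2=-42067736148 / 34772375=-1209.80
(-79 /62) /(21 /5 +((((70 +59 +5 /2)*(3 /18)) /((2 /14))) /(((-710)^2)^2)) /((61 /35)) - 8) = 1469506688868000 /4382478175515703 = 0.34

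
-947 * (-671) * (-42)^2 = 1120910868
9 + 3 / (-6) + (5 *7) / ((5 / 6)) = 101 / 2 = 50.50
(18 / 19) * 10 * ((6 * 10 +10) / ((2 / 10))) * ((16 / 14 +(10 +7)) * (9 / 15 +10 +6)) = 998621.05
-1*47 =-47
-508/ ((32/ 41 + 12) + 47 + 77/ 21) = -15621/ 1951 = -8.01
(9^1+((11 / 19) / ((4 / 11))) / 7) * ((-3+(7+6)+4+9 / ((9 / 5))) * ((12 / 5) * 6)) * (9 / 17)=1336.57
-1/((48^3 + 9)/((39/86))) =-13/3170562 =-0.00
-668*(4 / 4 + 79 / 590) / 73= -10.38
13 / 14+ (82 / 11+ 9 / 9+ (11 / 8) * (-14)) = -3039 / 308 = -9.87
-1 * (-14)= 14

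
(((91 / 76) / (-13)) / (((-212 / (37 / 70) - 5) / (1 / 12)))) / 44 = 259 / 602923200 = 0.00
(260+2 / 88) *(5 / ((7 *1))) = 57205 / 308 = 185.73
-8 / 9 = -0.89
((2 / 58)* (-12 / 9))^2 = 16 / 7569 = 0.00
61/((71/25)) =1525/71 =21.48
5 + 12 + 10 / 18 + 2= 176 / 9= 19.56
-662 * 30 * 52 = -1032720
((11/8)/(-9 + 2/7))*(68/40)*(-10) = 1309/488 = 2.68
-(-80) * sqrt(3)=80 * sqrt(3)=138.56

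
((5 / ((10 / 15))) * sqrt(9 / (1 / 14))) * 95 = 4275 * sqrt(14) / 2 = 7997.79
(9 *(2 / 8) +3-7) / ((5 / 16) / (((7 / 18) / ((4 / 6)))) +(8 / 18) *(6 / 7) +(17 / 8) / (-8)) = -336 / 125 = -2.69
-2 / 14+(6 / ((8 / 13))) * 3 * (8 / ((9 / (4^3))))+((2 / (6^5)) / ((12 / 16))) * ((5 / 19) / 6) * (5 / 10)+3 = 1666.86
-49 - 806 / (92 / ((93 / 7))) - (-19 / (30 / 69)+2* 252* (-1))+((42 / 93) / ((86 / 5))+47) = 460700978 / 1073065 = 429.33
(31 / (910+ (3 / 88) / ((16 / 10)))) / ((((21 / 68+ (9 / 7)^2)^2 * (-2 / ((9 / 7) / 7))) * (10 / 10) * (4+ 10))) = -176599808 / 3041856206855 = -0.00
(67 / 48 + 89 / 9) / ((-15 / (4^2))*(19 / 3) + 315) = 325 / 8901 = 0.04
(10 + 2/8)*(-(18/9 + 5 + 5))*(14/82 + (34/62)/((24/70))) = -26999/124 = -217.73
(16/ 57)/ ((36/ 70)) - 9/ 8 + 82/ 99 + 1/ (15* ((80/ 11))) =582941/ 2257200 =0.26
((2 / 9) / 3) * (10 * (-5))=-100 / 27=-3.70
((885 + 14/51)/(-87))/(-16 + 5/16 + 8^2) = -722384/3429801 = -0.21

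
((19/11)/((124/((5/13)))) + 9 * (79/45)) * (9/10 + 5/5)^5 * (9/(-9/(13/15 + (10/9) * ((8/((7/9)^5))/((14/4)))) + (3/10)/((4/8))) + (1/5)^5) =-11029.03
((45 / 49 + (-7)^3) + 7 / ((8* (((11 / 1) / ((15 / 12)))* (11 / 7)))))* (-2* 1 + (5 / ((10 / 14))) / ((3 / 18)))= -324452295 / 23716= -13680.73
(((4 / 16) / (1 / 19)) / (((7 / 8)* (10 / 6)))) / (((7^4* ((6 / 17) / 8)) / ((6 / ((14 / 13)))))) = 100776 / 588245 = 0.17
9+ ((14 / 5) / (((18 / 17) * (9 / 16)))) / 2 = 4597 / 405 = 11.35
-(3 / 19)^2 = -0.02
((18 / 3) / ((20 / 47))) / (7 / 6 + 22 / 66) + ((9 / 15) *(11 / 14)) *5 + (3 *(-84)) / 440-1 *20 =-3394 / 385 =-8.82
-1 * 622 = -622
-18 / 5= -3.60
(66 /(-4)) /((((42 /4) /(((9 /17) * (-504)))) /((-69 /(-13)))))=491832 /221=2225.48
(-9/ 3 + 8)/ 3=5/ 3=1.67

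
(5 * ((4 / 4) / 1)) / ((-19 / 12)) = -60 / 19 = -3.16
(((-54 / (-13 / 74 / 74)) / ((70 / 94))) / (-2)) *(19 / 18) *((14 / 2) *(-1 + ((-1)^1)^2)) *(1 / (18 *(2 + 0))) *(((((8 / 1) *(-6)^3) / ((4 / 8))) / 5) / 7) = 0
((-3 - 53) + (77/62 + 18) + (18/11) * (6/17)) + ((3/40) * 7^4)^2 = 300431380973/9275200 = 32390.83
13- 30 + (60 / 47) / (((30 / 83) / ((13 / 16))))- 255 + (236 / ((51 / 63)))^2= 9206043159 / 108664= 84720.27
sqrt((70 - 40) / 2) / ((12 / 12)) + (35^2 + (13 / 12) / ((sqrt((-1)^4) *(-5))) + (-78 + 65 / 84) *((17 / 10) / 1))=sqrt(15) + 918539 / 840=1097.37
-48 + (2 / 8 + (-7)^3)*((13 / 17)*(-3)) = 50205 / 68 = 738.31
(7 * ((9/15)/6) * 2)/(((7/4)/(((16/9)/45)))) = 64/2025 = 0.03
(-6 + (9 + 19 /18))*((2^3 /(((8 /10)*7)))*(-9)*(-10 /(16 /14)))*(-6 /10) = -1095 /4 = -273.75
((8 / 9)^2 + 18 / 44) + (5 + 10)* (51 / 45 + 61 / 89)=4516889 / 158598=28.48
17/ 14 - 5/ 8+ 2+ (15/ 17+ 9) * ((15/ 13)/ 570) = 613559/ 235144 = 2.61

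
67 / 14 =4.79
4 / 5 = 0.80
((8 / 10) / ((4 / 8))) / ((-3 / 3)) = -8 / 5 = -1.60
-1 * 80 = -80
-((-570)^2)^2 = -105560010000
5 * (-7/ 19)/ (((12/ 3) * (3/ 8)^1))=-70/ 57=-1.23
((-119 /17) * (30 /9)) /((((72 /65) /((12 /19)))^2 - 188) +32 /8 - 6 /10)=295750 /2300817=0.13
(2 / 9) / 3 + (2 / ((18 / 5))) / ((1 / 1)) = 0.63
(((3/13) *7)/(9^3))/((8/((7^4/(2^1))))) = 16807/50544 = 0.33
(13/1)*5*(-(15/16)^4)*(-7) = 351.48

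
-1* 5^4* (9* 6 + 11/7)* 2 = -486250/7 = -69464.29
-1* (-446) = 446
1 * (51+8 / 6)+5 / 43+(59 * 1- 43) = 8830 / 129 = 68.45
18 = 18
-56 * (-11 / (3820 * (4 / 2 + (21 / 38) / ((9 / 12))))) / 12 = 1463 / 297960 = 0.00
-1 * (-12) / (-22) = -6 / 11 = -0.55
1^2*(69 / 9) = 23 / 3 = 7.67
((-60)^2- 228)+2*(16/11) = 37124/11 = 3374.91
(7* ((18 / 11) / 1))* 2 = 252 / 11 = 22.91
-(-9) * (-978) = -8802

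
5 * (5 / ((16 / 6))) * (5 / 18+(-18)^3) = -2624275 / 48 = -54672.40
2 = 2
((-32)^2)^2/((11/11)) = 1048576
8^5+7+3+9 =32787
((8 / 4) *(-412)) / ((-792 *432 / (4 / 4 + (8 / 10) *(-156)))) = -63757 / 213840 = -0.30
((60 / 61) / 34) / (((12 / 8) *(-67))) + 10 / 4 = 347355 / 138958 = 2.50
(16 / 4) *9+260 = 296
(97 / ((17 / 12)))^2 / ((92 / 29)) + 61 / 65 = 638900207 / 432055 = 1478.75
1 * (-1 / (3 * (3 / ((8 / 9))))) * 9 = -8 / 9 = -0.89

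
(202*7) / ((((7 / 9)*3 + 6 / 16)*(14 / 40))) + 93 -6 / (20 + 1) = 1584.41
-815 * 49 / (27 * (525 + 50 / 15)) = -7987 / 2853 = -2.80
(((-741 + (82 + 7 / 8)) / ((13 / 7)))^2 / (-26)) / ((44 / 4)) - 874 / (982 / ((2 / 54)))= -106557490673 / 242656128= -439.13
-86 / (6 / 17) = -731 / 3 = -243.67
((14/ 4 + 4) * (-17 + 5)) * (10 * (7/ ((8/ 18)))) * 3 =-42525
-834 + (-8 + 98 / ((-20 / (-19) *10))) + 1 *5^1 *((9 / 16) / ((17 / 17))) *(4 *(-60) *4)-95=-362769 / 100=-3627.69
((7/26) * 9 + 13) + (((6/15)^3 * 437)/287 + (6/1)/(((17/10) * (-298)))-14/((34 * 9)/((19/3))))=970841011211/63791705250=15.22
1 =1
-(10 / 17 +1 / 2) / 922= -37 / 31348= -0.00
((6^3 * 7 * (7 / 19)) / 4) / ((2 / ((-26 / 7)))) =-4914 / 19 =-258.63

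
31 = 31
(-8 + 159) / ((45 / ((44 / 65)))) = 6644 / 2925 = 2.27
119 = 119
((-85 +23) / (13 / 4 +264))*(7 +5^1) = -2976 / 1069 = -2.78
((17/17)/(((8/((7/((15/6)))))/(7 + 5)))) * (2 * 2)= 84/5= 16.80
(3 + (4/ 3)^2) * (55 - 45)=430/ 9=47.78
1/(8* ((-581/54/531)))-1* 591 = -1387821/2324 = -597.17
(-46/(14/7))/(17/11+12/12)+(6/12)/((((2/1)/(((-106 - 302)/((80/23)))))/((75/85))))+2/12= -5837/168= -34.74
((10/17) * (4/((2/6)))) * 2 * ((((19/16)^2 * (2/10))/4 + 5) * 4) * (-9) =-700947/272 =-2577.01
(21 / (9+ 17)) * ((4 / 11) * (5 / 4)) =105 / 286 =0.37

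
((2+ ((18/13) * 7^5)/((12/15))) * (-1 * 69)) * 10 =-260946615/13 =-20072816.54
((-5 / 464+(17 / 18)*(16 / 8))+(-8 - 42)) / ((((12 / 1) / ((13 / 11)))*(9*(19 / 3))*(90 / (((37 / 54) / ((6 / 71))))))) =-6862882507 / 916213731840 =-0.01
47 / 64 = 0.73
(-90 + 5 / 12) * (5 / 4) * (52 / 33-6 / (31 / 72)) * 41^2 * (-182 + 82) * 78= -18564533243750 / 1023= -18147148820.87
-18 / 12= -1.50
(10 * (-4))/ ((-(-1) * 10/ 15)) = -60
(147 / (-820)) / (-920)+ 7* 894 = 4721035347 / 754400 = 6258.00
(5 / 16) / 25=1 / 80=0.01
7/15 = 0.47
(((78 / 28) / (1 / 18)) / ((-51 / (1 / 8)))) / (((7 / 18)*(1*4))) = -1053 / 13328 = -0.08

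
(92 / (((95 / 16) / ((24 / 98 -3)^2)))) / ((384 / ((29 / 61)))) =810405 / 5565518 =0.15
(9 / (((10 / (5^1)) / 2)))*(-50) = -450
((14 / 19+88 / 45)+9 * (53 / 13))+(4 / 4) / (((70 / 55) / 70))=1049086 / 11115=94.38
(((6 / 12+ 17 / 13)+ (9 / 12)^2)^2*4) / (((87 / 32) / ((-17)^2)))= 2422109 / 1014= 2388.67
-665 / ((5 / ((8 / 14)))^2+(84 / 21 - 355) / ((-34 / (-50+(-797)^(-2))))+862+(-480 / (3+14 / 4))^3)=252427838812240 / 152701563562577027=0.00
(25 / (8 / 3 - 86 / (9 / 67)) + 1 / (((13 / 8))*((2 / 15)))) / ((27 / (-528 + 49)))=-54503015 / 671346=-81.18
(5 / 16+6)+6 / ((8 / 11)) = 14.56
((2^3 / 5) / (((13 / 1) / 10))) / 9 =16 / 117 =0.14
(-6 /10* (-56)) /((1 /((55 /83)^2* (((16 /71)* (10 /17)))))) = 16262400 /8315023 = 1.96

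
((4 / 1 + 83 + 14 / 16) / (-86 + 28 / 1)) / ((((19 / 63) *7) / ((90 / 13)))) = -4.97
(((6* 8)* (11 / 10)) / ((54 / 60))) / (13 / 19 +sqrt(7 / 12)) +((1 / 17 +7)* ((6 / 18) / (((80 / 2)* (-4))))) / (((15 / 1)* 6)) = -1064195059 / 3053880 +127072* sqrt(21) / 1497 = 40.52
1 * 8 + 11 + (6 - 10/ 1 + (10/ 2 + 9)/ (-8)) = 13.25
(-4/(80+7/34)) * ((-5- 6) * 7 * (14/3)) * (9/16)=9163/909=10.08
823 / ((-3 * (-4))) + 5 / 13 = 10759 / 156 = 68.97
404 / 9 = 44.89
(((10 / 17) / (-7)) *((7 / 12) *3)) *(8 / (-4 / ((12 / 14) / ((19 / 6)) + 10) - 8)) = 0.14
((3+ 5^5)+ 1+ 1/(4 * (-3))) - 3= 37511/12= 3125.92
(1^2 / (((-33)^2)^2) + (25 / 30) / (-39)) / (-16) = 658819 / 493343136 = 0.00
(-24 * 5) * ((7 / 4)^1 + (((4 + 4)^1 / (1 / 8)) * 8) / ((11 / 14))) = -862470 / 11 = -78406.36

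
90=90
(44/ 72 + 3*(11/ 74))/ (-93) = -352/ 30969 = -0.01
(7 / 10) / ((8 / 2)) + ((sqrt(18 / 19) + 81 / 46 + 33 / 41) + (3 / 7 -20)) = -4443973 / 264040 + 3 * sqrt(38) / 19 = -15.86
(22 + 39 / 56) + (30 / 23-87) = -81143 / 1288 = -63.00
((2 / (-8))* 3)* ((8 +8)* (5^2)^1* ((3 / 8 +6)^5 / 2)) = -25876893825 / 16384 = -1579400.26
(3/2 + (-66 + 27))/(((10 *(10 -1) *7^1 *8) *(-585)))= 1/78624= 0.00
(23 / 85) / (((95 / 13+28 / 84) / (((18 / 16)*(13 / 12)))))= 34983 / 810560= 0.04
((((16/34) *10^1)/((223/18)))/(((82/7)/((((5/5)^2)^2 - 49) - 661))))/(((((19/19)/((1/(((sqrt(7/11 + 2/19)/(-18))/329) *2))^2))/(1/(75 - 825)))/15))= 654786734767704/120459025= 5435763.20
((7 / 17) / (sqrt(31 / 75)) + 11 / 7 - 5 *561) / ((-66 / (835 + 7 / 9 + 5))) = 35704.88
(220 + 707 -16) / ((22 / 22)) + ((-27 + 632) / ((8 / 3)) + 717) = 14839 / 8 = 1854.88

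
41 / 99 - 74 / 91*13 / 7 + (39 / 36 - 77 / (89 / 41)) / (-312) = -0.99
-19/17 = -1.12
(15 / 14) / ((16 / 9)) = 135 / 224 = 0.60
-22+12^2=122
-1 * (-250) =250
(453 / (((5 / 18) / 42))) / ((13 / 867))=296919756 / 65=4567996.25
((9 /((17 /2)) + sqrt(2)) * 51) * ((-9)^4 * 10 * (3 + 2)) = 17714700 + 16730550 * sqrt(2) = 41375270.72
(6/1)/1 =6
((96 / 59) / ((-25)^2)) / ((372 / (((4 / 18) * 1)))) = 16 / 10288125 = 0.00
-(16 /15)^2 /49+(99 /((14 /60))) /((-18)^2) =1.29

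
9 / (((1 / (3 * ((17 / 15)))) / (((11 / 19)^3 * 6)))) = 1221858 / 34295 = 35.63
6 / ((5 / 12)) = 72 / 5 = 14.40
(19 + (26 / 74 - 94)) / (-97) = 2762 / 3589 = 0.77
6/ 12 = 1/ 2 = 0.50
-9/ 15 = -3/ 5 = -0.60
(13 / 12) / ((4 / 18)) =39 / 8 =4.88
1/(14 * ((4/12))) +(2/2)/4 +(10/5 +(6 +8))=461/28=16.46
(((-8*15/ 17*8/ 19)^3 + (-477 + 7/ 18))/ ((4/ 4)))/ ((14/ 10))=-359.19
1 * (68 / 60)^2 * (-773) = -223397 / 225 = -992.88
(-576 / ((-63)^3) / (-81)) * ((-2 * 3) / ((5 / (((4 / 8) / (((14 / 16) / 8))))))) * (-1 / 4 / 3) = -1024 / 78764805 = -0.00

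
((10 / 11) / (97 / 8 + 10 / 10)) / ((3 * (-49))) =-16 / 33957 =-0.00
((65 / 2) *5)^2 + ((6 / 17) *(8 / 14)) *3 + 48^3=65211455 / 476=136998.86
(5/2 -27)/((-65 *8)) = 49/1040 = 0.05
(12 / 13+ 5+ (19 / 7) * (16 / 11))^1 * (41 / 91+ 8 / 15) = 13270183 / 1366365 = 9.71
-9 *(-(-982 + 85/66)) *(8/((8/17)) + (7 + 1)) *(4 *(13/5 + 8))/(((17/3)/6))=-1852486740/187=-9906346.20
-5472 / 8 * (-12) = 8208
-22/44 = -1/2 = -0.50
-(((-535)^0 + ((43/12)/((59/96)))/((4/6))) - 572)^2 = -1100447929/3481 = -316129.83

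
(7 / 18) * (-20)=-70 / 9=-7.78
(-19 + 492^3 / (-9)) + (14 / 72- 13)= -476383097 / 36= -13232863.81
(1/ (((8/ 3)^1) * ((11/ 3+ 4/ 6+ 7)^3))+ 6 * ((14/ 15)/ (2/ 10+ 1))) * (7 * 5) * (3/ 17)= 154080185/ 5345344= 28.83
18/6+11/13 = 50/13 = 3.85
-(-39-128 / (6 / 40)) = 2677 / 3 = 892.33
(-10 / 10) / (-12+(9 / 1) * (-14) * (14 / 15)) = 5 / 648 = 0.01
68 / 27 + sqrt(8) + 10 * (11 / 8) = 2 * sqrt(2) + 1757 / 108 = 19.10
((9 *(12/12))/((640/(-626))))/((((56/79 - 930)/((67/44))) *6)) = 4970127/2067338240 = 0.00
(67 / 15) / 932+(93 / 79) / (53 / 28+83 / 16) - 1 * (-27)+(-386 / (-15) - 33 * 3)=-40370767747 / 875805060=-46.10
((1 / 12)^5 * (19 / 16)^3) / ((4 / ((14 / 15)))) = 48013 / 30576476160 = 0.00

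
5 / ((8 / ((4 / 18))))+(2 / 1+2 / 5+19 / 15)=137 / 36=3.81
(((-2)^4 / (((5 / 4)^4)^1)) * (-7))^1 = -45.88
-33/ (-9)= 11/ 3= 3.67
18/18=1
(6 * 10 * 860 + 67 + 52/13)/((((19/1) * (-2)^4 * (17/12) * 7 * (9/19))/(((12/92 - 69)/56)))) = -1705143/38318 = -44.50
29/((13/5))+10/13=155/13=11.92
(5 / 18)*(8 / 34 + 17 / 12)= 1685 / 3672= 0.46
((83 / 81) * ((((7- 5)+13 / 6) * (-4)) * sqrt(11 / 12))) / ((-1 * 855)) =415 * sqrt(33) / 124659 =0.02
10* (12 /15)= 8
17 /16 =1.06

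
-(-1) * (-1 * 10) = -10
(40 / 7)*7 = 40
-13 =-13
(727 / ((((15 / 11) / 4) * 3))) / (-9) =-31988 / 405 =-78.98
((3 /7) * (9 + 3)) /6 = 6 /7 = 0.86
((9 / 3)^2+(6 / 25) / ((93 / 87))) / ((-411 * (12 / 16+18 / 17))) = -0.01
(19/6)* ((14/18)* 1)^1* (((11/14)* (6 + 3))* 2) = 209/6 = 34.83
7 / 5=1.40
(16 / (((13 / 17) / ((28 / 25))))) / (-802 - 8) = -3808 / 131625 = -0.03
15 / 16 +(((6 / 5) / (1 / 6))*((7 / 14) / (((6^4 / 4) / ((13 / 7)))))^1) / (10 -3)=33179 / 35280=0.94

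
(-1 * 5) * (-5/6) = 25/6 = 4.17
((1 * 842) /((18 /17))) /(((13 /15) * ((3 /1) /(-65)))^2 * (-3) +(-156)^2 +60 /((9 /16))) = 4473125 /137489973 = 0.03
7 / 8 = 0.88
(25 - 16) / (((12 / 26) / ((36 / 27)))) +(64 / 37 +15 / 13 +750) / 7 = 449679 / 3367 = 133.55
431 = 431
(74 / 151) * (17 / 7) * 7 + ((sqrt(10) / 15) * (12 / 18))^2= 510698 / 61155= 8.35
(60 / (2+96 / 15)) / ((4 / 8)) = 100 / 7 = 14.29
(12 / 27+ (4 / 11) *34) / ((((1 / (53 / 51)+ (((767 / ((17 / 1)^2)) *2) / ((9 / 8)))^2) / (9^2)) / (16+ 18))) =139122461809224 / 91596234433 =1518.87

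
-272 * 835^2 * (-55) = 10430486000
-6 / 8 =-3 / 4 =-0.75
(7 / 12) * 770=2695 / 6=449.17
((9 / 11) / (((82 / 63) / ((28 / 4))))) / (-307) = -3969 / 276914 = -0.01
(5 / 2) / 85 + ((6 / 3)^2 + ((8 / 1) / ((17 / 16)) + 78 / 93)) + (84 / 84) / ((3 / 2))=41309 / 3162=13.06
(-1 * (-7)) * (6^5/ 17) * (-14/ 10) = -381024/ 85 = -4482.64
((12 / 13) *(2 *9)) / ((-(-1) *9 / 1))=24 / 13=1.85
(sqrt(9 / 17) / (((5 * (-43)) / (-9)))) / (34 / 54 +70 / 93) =22599 * sqrt(17) / 4228835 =0.02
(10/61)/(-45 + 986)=0.00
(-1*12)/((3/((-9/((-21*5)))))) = -12/35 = -0.34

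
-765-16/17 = -13021/17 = -765.94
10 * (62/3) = 620/3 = 206.67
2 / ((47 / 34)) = 68 / 47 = 1.45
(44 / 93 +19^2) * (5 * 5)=9036.83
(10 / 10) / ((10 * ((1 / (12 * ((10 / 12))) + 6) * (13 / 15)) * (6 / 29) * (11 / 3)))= 435 / 17446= 0.02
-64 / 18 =-32 / 9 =-3.56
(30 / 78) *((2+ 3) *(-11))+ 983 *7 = 89178 / 13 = 6859.85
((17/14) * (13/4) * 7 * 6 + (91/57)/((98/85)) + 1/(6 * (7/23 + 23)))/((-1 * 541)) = -71491255/231400848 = -0.31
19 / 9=2.11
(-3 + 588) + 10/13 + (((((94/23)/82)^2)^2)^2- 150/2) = 4152040884261841965618129533/8128995707138542386384013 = 510.77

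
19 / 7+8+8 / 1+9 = 194 / 7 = 27.71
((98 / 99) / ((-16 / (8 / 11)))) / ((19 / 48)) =-784 / 6897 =-0.11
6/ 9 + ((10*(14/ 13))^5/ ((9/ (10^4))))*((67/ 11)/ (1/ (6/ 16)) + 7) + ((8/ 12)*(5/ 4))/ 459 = 16807134463519054543/ 11247950142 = 1494239772.70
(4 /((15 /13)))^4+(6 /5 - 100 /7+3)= 47607187 /354375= 134.34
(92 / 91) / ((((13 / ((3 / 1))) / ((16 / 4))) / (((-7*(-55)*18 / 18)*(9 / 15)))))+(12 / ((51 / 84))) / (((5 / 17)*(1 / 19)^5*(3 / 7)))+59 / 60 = 3936880753139 / 10140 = 388252539.76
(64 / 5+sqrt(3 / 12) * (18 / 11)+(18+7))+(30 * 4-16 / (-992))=158.63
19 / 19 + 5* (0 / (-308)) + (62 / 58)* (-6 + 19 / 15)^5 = -55909088006 / 22021875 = -2538.80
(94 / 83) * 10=940 / 83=11.33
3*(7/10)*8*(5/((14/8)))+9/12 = 195/4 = 48.75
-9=-9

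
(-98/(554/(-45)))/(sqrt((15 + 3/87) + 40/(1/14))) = 2205*sqrt(120901)/2309626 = 0.33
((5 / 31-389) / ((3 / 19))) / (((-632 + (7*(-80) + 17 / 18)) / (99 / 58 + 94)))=3813969978 / 19273661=197.89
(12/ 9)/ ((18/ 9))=2/ 3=0.67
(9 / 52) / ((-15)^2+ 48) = 3 / 4732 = 0.00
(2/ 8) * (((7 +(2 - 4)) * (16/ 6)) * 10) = 100/ 3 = 33.33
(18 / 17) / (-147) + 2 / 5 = 1636 / 4165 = 0.39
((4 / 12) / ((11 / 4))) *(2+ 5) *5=140 / 33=4.24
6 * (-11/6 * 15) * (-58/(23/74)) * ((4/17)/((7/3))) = 8498160/2737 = 3104.92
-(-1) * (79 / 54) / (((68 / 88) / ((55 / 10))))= 9559 / 918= 10.41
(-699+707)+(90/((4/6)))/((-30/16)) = -64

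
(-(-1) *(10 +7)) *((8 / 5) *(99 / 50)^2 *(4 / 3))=444312 / 3125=142.18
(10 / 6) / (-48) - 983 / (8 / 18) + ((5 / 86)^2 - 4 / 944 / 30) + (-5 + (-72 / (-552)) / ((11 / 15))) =-44048383796837 / 19872016560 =-2216.60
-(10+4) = -14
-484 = -484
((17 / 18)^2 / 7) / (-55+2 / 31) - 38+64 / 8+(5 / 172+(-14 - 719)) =-31679292517 / 41520843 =-762.97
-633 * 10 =-6330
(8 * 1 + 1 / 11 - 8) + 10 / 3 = 113 / 33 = 3.42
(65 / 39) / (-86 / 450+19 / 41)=15375 / 2512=6.12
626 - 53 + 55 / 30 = 3449 / 6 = 574.83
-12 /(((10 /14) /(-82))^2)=-3953712 /25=-158148.48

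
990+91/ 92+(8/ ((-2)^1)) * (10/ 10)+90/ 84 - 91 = 897.06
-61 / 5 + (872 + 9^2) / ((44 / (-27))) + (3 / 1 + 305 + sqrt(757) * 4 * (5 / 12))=-63579 / 220 + 5 * sqrt(757) / 3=-243.14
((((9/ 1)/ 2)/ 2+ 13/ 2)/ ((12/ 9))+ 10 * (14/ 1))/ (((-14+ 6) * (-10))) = 469/ 256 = 1.83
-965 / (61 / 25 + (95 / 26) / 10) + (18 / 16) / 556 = -5579983177 / 16221856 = -343.98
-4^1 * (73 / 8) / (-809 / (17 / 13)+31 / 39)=48399 / 819272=0.06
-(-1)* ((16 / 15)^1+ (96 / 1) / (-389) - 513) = -2988571 / 5835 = -512.18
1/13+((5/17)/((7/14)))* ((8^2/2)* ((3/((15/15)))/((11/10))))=124987/2431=51.41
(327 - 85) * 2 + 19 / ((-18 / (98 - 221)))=3683 / 6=613.83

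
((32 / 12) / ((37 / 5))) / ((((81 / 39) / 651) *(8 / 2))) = 28210 / 999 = 28.24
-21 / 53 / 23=-21 / 1219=-0.02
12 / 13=0.92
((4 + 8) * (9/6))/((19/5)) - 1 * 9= -81/19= -4.26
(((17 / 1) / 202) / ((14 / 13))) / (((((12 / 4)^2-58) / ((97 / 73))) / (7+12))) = -407303 / 10115756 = -0.04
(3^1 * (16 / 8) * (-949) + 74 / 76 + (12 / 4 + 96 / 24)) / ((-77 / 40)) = 617340 / 209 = 2953.78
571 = 571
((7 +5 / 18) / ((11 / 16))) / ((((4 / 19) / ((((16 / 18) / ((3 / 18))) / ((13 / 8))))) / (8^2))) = 10561.97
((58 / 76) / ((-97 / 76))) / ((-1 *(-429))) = -58 / 41613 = -0.00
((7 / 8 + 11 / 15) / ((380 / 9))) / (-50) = -579 / 760000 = -0.00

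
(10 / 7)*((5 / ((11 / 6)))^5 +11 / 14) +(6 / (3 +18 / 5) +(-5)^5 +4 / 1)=-22912336484 / 7891499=-2903.42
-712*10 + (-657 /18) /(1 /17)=-7740.50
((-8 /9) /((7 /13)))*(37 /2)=-30.54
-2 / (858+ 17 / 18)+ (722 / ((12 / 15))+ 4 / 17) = 474543249 / 525674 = 902.73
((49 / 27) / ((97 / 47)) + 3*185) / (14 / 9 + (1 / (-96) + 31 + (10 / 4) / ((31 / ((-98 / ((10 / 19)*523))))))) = 755317235968 / 44182642035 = 17.10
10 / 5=2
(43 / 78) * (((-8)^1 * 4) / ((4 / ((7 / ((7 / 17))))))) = -2924 / 39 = -74.97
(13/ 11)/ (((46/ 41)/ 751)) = 400283/ 506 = 791.07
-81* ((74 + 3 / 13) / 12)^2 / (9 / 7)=-6518575 / 2704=-2410.72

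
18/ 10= 9/ 5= 1.80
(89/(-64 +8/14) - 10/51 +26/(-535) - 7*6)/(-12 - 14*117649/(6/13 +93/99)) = 105930933593/2853406683307080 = 0.00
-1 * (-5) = 5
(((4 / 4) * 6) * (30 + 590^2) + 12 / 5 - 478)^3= 1138390921333404568648 / 125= 9107127370667236549.18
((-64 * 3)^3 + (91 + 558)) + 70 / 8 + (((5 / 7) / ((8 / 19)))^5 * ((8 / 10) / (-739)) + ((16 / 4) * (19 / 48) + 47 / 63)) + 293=-6480556395719084075 / 915729260544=-7076934.94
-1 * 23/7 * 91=-299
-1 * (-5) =5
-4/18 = -2/9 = -0.22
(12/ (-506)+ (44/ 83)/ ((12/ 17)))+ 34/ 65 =5120003/ 4094805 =1.25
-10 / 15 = -2 / 3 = -0.67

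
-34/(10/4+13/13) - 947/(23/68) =-452336/161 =-2809.54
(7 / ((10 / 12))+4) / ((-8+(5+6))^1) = 62 / 15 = 4.13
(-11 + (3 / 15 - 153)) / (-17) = 819 / 85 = 9.64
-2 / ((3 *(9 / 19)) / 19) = -722 / 27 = -26.74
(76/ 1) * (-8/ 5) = -608/ 5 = -121.60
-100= -100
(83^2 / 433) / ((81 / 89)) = 613121 / 35073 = 17.48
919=919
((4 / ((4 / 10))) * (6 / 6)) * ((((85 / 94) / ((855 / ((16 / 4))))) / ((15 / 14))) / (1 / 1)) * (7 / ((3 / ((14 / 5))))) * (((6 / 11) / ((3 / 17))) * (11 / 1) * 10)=87.71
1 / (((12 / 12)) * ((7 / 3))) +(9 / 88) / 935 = 246903 / 575960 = 0.43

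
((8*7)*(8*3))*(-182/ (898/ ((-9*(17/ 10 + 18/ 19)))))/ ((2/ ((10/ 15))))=92278368/ 42655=2163.37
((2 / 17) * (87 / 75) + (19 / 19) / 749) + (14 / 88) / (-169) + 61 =144714913437 / 2367064700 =61.14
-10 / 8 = -5 / 4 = -1.25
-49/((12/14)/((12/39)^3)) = -1.67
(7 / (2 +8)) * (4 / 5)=14 / 25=0.56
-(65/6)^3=-274625/216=-1271.41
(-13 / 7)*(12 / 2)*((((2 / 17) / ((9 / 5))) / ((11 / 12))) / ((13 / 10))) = -800 / 1309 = -0.61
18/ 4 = 9/ 2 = 4.50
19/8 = 2.38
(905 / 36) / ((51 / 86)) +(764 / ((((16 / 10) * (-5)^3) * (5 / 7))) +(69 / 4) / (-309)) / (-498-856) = 1356918670823 / 32006529000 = 42.40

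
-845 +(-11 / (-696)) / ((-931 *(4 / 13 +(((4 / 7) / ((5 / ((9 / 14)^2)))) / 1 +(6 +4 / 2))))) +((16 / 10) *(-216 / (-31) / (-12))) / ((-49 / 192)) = -15740634705110279 / 18708567184440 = -841.36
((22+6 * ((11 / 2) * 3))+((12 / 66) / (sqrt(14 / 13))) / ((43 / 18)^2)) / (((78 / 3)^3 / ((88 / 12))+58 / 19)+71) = 684 * sqrt(182) / 742630511+25289 / 516393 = 0.05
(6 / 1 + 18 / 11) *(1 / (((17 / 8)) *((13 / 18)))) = 12096 / 2431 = 4.98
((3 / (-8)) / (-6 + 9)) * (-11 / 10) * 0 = 0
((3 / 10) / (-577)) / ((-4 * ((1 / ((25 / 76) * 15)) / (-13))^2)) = 14259375 / 26662016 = 0.53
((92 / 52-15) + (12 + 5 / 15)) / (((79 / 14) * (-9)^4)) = -490 / 20214441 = -0.00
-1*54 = -54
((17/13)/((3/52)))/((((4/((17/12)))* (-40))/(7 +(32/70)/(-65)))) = -1532567/1092000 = -1.40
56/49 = 8/7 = 1.14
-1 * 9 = -9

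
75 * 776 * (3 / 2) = 87300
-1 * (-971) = 971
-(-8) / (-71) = -8 / 71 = -0.11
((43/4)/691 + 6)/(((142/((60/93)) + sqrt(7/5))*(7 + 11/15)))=2744702025/776593169432-1247025*sqrt(35)/388296584716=0.00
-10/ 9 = -1.11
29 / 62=0.47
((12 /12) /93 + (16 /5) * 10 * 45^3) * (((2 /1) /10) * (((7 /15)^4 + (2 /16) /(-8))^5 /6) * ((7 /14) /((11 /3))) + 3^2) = 191717038228336723222155061444394736920751199 /7305175945672704000000000000000000000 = 26244000.10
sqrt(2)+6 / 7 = 2.27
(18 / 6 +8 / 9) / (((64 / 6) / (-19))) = -665 / 96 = -6.93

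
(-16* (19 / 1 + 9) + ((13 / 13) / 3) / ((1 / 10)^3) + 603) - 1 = 1462 / 3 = 487.33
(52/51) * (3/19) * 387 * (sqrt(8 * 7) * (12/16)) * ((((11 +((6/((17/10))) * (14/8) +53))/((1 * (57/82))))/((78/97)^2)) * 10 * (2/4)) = 98947819655 * sqrt(14)/1356277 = 272974.36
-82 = -82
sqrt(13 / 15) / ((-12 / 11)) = -11 * sqrt(195) / 180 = -0.85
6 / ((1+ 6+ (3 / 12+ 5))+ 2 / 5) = 120 / 253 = 0.47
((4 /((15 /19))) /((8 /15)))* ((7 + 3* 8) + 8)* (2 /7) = 741 /7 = 105.86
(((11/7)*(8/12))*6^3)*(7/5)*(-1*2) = -3168/5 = -633.60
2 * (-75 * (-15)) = 2250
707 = 707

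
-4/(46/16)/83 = -32/1909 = -0.02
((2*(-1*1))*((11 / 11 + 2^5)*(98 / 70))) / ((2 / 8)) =-1848 / 5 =-369.60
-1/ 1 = -1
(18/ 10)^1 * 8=72/ 5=14.40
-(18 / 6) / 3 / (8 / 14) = -7 / 4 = -1.75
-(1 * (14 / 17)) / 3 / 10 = -7 / 255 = -0.03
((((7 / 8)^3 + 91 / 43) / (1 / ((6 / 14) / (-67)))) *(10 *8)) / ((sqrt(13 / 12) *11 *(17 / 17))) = -131445 *sqrt(39) / 6591728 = -0.12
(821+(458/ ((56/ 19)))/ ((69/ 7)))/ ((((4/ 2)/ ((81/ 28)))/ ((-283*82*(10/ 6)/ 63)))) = -13398390205/ 18032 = -743034.06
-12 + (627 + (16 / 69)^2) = 2928271 / 4761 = 615.05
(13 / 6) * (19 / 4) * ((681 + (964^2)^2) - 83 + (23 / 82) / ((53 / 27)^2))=49132705666440563453 / 5528112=8887791286869.83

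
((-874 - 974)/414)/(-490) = 22/2415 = 0.01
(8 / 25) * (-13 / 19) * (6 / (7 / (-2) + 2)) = 416 / 475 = 0.88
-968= -968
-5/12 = -0.42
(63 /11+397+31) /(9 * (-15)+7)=-4771 /1408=-3.39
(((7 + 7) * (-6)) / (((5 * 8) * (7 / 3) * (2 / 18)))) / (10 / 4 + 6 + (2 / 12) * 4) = -243 / 275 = -0.88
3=3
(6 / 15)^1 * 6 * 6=72 / 5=14.40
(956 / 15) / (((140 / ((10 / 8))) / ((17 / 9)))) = 4063 / 3780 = 1.07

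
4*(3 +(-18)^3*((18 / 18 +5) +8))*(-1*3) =979740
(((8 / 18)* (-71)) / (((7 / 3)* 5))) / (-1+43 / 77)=1562 / 255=6.13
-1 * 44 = -44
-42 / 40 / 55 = -21 / 1100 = -0.02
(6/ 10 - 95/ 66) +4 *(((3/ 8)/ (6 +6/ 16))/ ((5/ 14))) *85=18203/ 330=55.16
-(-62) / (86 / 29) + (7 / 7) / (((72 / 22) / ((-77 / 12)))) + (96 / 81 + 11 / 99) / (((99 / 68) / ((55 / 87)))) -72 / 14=14.37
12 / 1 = 12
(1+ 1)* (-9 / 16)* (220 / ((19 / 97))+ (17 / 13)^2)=-1265.48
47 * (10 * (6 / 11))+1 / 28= 78971 / 308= 256.40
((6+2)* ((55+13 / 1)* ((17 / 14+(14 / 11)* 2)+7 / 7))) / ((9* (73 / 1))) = 3.94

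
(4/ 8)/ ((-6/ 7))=-7/ 12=-0.58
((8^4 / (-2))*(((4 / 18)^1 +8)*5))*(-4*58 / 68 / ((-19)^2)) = 43950080 / 55233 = 795.72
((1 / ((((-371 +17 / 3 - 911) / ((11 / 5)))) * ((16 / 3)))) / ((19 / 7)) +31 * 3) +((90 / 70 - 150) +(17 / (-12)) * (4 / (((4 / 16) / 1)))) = -1368552319 / 17460240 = -78.38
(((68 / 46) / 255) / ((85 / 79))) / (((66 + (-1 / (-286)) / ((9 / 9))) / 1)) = 0.00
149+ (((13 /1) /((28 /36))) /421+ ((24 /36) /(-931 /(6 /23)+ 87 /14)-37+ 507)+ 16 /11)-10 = 1480617723642 /2425277855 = 610.49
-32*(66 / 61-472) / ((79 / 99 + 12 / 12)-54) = -5687748 / 19703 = -288.67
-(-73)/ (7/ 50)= 3650/ 7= 521.43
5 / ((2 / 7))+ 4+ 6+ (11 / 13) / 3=2167 / 78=27.78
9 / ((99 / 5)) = 0.45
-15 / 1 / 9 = -5 / 3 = -1.67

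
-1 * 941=-941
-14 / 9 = -1.56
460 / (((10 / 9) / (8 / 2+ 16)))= 8280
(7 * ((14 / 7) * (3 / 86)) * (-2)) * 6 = -252 / 43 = -5.86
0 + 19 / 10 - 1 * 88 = -861 / 10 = -86.10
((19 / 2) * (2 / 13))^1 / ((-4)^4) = 19 / 3328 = 0.01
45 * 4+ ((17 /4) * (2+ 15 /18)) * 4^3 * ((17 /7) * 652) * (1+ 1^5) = 51256196 /21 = 2440771.24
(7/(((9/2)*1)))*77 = 119.78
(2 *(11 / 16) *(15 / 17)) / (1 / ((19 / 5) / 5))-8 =-4813 / 680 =-7.08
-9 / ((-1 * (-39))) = -0.23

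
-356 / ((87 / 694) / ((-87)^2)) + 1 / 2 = -42989135 / 2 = -21494567.50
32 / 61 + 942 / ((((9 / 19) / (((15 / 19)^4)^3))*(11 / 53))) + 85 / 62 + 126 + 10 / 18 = 30101250802991248020071 / 43616049756153361542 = 690.14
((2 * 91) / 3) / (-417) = -182 / 1251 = -0.15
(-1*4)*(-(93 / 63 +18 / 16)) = 437 / 42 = 10.40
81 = 81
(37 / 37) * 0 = 0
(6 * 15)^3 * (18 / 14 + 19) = 103518000 / 7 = 14788285.71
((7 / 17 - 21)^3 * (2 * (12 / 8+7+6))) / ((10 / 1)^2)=-12433750 / 4913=-2530.79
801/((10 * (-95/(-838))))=335619/475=706.57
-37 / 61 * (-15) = 555 / 61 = 9.10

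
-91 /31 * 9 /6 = -273 /62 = -4.40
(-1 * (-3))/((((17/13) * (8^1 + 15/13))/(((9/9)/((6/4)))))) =338/2023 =0.17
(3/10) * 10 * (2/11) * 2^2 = 2.18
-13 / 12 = -1.08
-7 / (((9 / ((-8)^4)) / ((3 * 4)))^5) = -8264141345021879123968 / 243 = -34008812119431601333.20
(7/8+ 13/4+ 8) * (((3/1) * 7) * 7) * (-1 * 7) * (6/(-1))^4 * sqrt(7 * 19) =-16169706 * sqrt(133) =-186478146.58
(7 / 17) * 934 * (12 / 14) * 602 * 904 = 3049741632 / 17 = 179396566.59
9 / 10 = 0.90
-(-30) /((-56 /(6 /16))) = -45 /224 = -0.20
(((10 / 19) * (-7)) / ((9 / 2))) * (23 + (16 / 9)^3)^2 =-60937067660 / 90876411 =-670.55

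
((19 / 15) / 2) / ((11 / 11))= 19 / 30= 0.63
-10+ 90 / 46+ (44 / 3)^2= 42863 / 207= 207.07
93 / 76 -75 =-5607 / 76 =-73.78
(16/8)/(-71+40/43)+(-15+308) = 882723/3013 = 292.97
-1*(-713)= 713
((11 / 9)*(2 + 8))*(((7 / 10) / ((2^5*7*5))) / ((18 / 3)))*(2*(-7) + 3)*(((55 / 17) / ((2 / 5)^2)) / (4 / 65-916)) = 2162875 / 6995718144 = 0.00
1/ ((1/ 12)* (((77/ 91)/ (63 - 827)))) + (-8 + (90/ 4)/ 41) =-9779809/ 902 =-10842.36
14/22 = 7/11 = 0.64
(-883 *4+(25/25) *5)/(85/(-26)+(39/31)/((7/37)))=-19899334/19073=-1043.32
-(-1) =1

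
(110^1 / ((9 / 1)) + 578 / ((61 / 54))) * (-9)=-287618 / 61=-4715.05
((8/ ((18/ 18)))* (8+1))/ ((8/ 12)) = 108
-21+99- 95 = -17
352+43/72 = 352.60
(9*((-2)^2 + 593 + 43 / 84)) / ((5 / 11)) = 1656303 / 140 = 11830.74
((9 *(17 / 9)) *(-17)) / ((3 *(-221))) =17 / 39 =0.44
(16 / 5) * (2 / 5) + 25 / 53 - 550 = -726429 / 1325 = -548.25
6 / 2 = 3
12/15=4/5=0.80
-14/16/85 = -7/680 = -0.01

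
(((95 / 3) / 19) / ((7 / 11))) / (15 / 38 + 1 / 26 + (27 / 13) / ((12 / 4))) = 13585 / 5838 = 2.33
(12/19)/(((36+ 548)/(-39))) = -117/2774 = -0.04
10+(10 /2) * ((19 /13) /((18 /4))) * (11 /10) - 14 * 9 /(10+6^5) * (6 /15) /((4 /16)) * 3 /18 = 26832407 /2277405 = 11.78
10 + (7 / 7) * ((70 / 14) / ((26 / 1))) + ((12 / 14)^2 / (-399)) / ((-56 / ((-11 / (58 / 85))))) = 701127565 / 68793452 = 10.19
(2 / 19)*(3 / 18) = 1 / 57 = 0.02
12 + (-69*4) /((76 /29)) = -1773 /19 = -93.32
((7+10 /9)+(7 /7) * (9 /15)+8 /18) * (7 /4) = 721 /45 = 16.02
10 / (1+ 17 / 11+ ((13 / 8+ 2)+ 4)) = 176 / 179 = 0.98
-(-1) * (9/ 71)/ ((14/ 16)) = 72/ 497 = 0.14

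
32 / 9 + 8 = 104 / 9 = 11.56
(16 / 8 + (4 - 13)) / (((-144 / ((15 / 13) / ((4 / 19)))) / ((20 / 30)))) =665 / 3744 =0.18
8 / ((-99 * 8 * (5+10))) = -1 / 1485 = -0.00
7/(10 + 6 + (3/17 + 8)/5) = 0.40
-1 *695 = -695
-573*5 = -2865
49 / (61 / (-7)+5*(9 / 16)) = -5488 / 661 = -8.30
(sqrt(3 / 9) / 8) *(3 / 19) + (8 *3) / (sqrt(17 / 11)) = sqrt(3) / 152 + 24 *sqrt(187) / 17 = 19.32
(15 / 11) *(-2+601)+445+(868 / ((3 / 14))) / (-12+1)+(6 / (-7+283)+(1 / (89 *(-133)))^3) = 2249772779700781175 / 2517657880638054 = 893.60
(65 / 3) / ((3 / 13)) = 845 / 9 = 93.89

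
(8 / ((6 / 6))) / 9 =8 / 9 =0.89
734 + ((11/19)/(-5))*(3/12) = 733.97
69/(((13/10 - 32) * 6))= -115/307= -0.37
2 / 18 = 1 / 9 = 0.11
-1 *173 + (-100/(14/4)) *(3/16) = -2497/14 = -178.36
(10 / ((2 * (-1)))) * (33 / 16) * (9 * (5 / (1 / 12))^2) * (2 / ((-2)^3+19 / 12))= 729000 / 7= 104142.86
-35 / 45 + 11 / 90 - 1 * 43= -3929 / 90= -43.66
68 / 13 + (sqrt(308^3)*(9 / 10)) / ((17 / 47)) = 68 / 13 + 130284*sqrt(77) / 85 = 13455.08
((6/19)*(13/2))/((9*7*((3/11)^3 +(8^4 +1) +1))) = 17303/2176331535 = 0.00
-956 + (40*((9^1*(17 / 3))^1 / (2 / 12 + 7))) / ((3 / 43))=3124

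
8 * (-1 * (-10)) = 80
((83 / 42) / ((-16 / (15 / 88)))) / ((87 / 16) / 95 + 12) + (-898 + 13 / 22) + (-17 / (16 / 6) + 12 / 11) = -20381826011 / 22578864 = -902.69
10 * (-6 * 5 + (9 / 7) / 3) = -295.71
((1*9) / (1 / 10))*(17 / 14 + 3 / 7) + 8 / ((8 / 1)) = 1042 / 7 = 148.86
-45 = -45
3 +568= 571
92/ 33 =2.79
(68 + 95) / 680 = 163 / 680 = 0.24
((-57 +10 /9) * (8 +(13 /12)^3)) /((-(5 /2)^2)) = 8058563 /97200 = 82.91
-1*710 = -710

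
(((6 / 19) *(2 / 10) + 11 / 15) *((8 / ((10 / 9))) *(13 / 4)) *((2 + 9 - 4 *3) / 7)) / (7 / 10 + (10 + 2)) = -17706 / 84455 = -0.21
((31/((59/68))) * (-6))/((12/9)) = -9486/59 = -160.78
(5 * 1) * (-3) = -15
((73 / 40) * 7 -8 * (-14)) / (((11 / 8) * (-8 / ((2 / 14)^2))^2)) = 713 / 1207360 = 0.00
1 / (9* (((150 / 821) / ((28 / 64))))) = 5747 / 21600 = 0.27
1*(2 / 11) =2 / 11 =0.18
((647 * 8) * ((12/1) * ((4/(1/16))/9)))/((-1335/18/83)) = -219959296/445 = -494290.55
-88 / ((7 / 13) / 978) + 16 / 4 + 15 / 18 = -6712789 / 42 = -159828.31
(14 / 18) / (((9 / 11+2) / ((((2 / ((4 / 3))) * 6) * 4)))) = 308 / 31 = 9.94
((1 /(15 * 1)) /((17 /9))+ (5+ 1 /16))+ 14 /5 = 10741 /1360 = 7.90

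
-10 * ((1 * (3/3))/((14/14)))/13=-10/13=-0.77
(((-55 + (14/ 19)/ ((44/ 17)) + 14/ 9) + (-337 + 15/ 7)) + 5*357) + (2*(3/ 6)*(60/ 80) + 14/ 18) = 24552257/ 17556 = 1398.51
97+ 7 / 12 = 1171 / 12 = 97.58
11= 11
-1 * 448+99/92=-41117/92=-446.92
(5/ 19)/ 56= 5/ 1064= 0.00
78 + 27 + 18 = 123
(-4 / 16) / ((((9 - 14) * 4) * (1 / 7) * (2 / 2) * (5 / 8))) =7 / 50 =0.14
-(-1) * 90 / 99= 10 / 11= 0.91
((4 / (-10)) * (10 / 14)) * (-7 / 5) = 2 / 5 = 0.40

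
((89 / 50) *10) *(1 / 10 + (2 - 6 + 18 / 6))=-801 / 50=-16.02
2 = 2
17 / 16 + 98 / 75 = 2.37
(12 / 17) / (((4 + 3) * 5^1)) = 12 / 595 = 0.02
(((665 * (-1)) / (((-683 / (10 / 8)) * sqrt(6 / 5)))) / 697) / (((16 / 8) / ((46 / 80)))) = 15295 * sqrt(30) / 182803584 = 0.00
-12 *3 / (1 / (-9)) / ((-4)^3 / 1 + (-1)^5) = -324 / 65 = -4.98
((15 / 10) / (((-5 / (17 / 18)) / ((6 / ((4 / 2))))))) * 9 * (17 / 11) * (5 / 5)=-2601 / 220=-11.82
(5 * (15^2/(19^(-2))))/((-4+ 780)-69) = 406125/707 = 574.43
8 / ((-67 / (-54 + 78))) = -192 / 67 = -2.87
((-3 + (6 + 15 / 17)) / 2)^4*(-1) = -1185921 / 83521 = -14.20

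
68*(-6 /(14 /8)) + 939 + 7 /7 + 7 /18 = 89113 /126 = 707.25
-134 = -134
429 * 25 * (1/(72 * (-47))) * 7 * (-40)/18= 125125/2538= 49.30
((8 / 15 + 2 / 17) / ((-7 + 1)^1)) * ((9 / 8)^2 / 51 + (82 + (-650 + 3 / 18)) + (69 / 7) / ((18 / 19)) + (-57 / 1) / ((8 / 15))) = 419909201 / 5826240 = 72.07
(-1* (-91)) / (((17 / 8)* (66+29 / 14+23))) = 10192 / 21675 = 0.47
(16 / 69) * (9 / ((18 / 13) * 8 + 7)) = 624 / 5405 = 0.12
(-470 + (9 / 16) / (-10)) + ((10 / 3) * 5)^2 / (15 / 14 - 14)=-128115461 / 260640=-491.54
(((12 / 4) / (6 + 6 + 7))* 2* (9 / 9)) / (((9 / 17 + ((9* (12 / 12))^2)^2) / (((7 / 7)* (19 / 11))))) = 17 / 204501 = 0.00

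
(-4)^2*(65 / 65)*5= 80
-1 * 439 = -439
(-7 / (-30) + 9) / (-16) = -277 / 480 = -0.58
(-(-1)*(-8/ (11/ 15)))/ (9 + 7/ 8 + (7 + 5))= -192/ 385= -0.50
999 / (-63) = -111 / 7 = -15.86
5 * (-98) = -490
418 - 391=27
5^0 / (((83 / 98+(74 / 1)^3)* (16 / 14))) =343 / 158848140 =0.00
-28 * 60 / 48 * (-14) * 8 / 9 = 3920 / 9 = 435.56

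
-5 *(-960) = 4800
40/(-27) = -40/27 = -1.48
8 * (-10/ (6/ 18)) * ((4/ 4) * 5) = -1200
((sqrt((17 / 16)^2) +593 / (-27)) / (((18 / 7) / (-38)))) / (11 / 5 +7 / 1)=6004285 / 178848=33.57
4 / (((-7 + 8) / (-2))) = -8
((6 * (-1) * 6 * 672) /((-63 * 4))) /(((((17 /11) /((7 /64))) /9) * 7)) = 297 /34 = 8.74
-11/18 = -0.61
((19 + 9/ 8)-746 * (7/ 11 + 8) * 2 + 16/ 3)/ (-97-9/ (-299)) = 1015116661/ 7654416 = 132.62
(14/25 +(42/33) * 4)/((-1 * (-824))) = 777/113300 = 0.01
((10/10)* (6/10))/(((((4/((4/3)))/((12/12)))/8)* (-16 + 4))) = -2/15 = -0.13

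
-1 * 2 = -2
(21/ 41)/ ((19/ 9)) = 189/ 779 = 0.24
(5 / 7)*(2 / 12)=5 / 42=0.12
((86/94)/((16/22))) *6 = 7.55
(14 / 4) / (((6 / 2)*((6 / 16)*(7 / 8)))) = 32 / 9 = 3.56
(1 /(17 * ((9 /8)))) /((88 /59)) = 59 /1683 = 0.04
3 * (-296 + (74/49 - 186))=-1441.47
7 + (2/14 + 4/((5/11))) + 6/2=663/35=18.94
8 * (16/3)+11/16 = 2081/48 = 43.35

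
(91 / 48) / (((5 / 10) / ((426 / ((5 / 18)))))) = 58149 / 10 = 5814.90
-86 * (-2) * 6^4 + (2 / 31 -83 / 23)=222908.46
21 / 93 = 7 / 31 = 0.23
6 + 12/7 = 54/7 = 7.71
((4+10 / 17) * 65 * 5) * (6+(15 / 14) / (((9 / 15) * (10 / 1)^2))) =4271475 / 476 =8973.69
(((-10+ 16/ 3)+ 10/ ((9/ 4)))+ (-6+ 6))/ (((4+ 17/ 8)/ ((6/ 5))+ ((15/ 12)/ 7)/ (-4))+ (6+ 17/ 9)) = -56/ 3263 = -0.02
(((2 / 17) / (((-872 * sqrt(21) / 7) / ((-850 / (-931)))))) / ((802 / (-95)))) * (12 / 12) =125 * sqrt(21) / 25700892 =0.00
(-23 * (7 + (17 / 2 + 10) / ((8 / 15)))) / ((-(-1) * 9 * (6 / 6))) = -15341 / 144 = -106.53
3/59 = 0.05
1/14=0.07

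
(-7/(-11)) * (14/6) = 49/33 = 1.48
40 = 40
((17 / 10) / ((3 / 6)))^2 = 289 / 25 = 11.56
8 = 8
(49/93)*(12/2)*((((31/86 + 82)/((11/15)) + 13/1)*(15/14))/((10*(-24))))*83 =-68873483/469216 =-146.78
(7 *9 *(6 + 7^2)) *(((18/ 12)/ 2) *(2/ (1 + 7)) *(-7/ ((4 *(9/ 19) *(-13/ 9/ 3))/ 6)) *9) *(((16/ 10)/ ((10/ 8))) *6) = 134382402/ 65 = 2067421.57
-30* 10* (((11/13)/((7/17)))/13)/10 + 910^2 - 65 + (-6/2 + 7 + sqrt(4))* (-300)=977430395/1183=826230.26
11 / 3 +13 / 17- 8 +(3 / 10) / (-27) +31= 41953 / 1530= 27.42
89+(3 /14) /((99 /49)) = 5881 /66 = 89.11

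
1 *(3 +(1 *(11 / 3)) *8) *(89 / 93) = 8633 / 279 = 30.94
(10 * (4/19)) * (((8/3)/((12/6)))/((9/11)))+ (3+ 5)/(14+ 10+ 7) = 58664/15903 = 3.69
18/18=1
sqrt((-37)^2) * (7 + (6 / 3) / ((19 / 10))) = 5661 / 19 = 297.95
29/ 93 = 0.31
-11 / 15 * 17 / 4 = -187 / 60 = -3.12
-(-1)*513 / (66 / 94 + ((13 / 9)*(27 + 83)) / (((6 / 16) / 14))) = 650997 / 7528411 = 0.09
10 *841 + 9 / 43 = 361639 / 43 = 8410.21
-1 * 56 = -56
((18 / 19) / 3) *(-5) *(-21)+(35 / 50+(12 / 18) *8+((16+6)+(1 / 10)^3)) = 3487957 / 57000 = 61.19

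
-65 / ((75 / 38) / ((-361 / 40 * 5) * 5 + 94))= 86697 / 20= 4334.85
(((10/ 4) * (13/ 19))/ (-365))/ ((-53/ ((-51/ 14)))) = -0.00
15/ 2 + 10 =35/ 2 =17.50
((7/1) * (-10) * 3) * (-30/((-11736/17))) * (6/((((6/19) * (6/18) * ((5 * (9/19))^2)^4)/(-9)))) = 38399836035701/8121082781250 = 4.73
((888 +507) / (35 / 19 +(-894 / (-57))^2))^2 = 31.68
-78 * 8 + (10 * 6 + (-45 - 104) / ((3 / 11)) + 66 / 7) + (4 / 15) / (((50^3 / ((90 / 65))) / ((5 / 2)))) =-9392093687 / 8531250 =-1100.90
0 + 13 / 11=13 / 11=1.18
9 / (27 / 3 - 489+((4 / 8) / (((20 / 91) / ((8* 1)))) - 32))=-15 / 823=-0.02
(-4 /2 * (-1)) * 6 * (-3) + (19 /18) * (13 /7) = -34.04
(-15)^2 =225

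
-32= -32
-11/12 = -0.92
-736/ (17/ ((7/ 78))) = -2576/ 663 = -3.89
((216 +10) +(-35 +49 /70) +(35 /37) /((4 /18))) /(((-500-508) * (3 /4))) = -1007 /3885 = -0.26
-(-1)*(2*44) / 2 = 44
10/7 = 1.43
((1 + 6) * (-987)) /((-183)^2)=-2303 /11163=-0.21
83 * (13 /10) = 107.90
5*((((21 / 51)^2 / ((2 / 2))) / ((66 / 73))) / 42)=2555 / 114444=0.02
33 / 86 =0.38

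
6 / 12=1 / 2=0.50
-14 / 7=-2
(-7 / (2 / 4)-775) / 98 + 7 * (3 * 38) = 789.95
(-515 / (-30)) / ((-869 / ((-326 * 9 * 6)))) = 302202 / 869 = 347.76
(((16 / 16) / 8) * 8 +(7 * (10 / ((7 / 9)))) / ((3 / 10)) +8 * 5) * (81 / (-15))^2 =248589 / 25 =9943.56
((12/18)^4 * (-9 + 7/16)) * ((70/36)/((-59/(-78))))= -62335/14337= -4.35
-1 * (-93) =93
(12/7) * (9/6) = 18/7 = 2.57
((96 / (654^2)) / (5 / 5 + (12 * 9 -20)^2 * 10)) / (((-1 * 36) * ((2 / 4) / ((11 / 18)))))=-0.00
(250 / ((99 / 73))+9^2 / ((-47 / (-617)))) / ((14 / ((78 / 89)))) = 78.11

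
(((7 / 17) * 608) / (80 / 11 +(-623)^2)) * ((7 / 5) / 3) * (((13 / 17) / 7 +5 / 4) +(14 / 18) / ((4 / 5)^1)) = 116899552 / 166574503485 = 0.00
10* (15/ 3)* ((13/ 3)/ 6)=325/ 9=36.11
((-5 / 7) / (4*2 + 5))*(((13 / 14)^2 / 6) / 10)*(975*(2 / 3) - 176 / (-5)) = -7423 / 13720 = -0.54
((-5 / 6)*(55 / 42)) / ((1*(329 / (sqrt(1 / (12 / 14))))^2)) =-275 / 23380056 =-0.00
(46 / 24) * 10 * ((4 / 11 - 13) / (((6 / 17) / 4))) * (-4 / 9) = 1219.96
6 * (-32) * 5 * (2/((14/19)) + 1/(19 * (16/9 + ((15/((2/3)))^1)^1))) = -2607.80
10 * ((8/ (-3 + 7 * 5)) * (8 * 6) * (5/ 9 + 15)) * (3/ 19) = 294.74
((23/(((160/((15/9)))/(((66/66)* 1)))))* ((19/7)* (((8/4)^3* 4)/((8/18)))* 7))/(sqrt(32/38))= 1311* sqrt(19)/16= 357.16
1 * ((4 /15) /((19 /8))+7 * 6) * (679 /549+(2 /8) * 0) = 8149358 /156465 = 52.08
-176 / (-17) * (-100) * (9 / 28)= -39600 / 119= -332.77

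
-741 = -741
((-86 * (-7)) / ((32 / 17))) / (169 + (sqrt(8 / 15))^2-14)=2.06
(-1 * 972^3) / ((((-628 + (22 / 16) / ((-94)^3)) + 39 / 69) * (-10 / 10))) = -46782015001399296 / 31963087295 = -1463626.29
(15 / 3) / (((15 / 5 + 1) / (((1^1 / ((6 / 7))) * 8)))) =35 / 3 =11.67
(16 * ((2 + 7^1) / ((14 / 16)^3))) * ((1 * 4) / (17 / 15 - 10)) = -4423680 / 45619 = -96.97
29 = 29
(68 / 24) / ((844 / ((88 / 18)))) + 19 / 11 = 218543 / 125334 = 1.74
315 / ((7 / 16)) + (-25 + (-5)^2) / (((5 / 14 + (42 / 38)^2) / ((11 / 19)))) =720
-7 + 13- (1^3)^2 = 5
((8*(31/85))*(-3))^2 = 553536/7225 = 76.61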